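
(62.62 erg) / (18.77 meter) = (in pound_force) 7.5e-08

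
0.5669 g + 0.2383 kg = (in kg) 0.2389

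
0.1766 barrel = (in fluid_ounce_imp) 988.2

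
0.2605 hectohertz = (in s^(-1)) 26.05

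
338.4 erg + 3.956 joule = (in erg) 3.956e+07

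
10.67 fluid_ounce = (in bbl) 0.001985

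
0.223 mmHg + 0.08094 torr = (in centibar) 0.04052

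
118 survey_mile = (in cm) 1.899e+07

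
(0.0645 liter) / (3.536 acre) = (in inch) 1.775e-07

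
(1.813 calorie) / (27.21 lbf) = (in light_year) 6.624e-18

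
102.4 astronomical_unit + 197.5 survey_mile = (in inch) 6.031e+14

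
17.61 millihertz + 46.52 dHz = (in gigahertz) 4.67e-09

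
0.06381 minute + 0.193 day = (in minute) 278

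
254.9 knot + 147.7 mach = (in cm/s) 5.042e+06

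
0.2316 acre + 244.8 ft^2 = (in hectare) 0.096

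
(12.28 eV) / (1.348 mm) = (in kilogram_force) 1.488e-16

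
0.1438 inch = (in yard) 0.003994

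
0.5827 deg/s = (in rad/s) 0.01017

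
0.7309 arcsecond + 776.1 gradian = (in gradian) 776.1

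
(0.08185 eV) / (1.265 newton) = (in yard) 1.134e-20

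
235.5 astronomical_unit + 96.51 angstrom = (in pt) 9.987e+16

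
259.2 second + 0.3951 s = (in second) 259.6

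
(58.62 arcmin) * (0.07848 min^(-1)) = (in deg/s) 0.001278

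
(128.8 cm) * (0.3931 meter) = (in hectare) 5.063e-05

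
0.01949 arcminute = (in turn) 9.023e-07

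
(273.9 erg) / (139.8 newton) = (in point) 0.0005554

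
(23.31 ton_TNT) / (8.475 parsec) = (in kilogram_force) 3.803e-08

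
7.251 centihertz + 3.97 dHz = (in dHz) 4.695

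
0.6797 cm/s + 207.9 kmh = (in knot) 112.3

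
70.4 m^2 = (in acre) 0.0174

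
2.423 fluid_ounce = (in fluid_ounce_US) 2.423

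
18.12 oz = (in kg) 0.5137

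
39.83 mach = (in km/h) 4.882e+04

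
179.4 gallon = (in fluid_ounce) 2.296e+04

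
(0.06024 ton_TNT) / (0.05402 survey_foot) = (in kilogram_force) 1.561e+09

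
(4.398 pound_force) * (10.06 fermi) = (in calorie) 4.704e-14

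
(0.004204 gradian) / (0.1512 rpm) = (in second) 0.004171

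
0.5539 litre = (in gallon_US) 0.1463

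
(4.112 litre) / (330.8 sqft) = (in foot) 0.000439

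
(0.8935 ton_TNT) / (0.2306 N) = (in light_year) 1.714e-06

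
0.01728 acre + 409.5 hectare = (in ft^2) 4.408e+07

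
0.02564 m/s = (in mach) 7.53e-05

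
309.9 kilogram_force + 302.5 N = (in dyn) 3.342e+08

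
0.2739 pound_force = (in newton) 1.218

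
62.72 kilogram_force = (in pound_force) 138.3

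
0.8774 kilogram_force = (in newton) 8.604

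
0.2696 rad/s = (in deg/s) 15.45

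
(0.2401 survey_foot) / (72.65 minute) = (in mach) 4.931e-08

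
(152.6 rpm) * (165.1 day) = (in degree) 1.306e+10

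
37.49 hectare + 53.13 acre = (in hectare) 58.99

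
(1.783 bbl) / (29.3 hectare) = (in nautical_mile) 5.224e-10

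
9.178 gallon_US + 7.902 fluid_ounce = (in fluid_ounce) 1183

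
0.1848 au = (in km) 2.765e+07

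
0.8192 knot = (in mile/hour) 0.9427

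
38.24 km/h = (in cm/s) 1062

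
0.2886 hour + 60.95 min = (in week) 0.007764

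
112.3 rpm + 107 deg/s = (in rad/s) 13.63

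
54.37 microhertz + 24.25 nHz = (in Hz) 5.439e-05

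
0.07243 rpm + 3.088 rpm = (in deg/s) 18.96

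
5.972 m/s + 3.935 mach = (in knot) 2616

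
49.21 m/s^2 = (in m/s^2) 49.21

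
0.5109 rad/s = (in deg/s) 29.27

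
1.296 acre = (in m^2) 5245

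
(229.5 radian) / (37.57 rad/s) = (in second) 6.109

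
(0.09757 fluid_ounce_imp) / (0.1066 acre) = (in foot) 2.108e-08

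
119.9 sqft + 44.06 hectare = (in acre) 108.9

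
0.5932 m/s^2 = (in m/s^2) 0.5932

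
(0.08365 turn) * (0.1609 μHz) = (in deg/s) 4.845e-06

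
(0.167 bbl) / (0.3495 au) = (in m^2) 5.078e-13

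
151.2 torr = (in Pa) 2.016e+04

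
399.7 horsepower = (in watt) 2.981e+05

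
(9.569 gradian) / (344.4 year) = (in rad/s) 1.384e-11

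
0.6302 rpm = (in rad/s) 0.06599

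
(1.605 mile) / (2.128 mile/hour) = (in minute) 45.25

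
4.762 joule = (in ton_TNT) 1.138e-09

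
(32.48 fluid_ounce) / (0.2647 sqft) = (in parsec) 1.266e-18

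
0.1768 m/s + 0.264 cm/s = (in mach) 0.000527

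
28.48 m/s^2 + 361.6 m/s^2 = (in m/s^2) 390.1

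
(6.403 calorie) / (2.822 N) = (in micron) 9.493e+06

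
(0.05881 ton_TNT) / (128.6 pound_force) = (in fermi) 4.301e+20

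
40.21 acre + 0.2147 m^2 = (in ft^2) 1.752e+06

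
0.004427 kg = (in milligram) 4427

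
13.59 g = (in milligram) 1.359e+04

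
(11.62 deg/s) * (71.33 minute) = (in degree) 4.973e+04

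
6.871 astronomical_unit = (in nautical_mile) 5.55e+08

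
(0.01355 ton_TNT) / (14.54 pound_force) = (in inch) 3.451e+07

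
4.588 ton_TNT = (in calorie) 4.588e+09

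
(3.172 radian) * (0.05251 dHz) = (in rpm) 0.1591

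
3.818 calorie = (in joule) 15.97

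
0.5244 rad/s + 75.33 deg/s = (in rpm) 17.56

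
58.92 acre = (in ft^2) 2.567e+06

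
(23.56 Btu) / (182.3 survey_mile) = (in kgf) 0.00864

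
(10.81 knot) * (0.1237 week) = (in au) 2.781e-06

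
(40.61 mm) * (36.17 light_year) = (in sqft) 1.496e+17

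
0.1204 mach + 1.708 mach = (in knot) 1210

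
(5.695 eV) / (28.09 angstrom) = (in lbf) 7.302e-11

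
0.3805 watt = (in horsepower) 0.0005103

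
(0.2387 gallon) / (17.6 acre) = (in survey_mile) 7.883e-12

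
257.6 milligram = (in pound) 0.0005679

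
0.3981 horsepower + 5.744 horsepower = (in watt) 4580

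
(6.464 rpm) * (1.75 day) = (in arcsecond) 2.111e+10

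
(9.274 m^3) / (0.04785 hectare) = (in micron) 1.938e+04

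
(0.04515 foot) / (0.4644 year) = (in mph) 2.102e-09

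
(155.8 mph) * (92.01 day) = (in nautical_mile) 2.99e+05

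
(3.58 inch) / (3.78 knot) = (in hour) 1.299e-05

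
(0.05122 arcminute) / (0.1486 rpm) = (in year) 3.036e-11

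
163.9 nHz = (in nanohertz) 163.9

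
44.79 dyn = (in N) 0.0004479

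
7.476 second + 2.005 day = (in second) 1.732e+05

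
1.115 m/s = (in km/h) 4.014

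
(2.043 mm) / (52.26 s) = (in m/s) 3.909e-05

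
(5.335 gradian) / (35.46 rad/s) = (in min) 3.939e-05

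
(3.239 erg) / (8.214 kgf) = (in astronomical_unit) 2.688e-20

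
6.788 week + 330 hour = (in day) 61.27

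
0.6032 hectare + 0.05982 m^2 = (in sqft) 6.493e+04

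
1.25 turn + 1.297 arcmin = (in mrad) 7854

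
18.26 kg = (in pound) 40.26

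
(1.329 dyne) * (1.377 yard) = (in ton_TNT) 3.999e-15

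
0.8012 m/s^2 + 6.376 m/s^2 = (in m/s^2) 7.177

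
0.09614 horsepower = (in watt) 71.69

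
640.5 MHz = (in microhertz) 6.405e+14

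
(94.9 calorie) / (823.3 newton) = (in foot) 1.582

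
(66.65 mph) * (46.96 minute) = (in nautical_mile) 45.33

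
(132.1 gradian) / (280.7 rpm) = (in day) 8.17e-07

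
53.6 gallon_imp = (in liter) 243.7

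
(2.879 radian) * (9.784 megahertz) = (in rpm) 2.69e+08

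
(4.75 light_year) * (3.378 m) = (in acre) 3.751e+13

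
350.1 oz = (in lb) 21.88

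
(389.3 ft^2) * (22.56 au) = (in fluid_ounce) 4.127e+18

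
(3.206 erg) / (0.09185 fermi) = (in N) 3.49e+09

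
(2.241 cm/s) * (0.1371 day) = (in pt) 7.525e+05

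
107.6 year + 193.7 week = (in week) 5804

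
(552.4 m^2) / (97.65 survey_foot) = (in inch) 730.7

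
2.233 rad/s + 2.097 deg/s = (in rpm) 21.67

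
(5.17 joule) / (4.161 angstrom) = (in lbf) 2.793e+09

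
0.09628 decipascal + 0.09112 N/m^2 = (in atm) 9.943e-07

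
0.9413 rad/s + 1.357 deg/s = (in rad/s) 0.965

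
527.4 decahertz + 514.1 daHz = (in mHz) 1.042e+07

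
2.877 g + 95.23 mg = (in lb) 0.006553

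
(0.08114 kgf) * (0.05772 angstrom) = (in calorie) 1.098e-12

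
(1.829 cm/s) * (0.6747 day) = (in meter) 1066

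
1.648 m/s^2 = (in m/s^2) 1.648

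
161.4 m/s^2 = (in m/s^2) 161.4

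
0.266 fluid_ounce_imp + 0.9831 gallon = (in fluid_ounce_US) 126.1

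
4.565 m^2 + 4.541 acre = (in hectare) 1.838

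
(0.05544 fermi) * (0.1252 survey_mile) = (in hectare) 1.117e-18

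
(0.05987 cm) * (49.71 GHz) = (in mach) 8.74e+04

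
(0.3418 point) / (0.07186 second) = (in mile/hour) 0.003754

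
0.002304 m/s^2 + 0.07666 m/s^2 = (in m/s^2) 0.07896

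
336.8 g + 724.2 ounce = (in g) 2.087e+04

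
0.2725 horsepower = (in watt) 203.2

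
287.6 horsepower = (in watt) 2.145e+05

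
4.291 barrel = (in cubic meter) 0.6822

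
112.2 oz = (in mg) 3.181e+06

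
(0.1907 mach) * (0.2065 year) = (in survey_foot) 1.387e+09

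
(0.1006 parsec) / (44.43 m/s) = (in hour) 1.941e+10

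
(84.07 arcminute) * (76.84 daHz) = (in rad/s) 18.79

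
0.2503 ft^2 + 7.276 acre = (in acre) 7.276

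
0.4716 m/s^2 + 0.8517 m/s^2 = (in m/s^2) 1.323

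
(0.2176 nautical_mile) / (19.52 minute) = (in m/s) 0.3441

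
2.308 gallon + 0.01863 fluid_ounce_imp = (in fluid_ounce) 295.4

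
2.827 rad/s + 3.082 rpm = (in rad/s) 3.15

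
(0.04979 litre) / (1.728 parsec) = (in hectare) 9.338e-26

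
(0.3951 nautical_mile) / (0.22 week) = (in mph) 0.0123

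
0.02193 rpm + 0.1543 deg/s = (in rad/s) 0.00499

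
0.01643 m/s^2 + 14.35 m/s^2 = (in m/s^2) 14.37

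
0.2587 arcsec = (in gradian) 7.985e-05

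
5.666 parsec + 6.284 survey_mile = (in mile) 1.086e+14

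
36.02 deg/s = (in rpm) 6.003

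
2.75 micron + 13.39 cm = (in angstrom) 1.339e+09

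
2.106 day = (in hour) 50.54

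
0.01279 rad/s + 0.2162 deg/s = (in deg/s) 0.949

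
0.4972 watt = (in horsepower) 0.0006668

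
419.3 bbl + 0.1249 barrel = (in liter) 6.668e+04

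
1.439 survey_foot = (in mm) 438.6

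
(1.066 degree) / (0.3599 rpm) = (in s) 0.4937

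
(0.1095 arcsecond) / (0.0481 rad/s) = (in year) 3.5e-13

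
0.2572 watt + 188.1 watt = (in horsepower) 0.2526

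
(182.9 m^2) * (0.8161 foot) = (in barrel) 286.2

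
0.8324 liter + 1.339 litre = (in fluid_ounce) 73.42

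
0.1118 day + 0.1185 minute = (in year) 0.0003065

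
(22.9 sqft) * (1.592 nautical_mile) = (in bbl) 3.945e+04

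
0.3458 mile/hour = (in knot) 0.3005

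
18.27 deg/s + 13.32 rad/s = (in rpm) 130.2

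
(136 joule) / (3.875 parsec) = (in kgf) 1.16e-16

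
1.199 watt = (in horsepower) 0.001608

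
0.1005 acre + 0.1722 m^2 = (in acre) 0.1005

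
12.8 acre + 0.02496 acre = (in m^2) 5.19e+04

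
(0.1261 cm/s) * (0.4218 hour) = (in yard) 2.094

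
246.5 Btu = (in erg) 2.601e+12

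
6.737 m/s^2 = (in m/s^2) 6.737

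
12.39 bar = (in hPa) 1.239e+04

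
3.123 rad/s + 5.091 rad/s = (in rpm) 78.44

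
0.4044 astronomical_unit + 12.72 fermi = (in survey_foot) 1.985e+11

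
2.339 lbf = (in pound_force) 2.339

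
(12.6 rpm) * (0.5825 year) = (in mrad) 2.424e+10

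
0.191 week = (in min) 1925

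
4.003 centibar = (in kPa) 4.003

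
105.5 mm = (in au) 7.052e-13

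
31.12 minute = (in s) 1867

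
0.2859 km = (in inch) 1.126e+04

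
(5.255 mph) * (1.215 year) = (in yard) 9.844e+07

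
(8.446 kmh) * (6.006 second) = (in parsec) 4.566e-16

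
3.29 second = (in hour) 0.0009139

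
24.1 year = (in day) 8796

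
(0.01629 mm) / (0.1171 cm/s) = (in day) 1.61e-07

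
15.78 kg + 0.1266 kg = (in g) 1.591e+04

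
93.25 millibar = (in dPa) 9.325e+04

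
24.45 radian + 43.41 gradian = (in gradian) 1600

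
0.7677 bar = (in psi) 11.13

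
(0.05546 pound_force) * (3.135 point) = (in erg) 2728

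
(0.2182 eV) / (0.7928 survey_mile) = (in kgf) 2.794e-24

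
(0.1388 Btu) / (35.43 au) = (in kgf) 2.817e-12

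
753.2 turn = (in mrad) 4.732e+06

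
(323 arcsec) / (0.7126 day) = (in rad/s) 2.543e-08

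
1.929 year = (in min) 1.014e+06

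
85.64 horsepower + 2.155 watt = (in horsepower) 85.64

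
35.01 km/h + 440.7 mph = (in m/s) 206.7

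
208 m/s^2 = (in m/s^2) 208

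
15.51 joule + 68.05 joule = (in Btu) 0.0792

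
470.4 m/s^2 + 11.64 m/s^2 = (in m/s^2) 482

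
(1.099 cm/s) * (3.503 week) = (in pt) 6.6e+07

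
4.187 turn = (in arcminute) 9.044e+04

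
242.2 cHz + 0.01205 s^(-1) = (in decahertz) 0.2434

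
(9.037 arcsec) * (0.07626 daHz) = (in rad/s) 3.341e-05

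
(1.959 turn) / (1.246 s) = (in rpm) 94.33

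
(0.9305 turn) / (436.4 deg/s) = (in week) 1.269e-06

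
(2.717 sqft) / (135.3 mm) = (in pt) 5288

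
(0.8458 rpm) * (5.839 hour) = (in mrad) 1.862e+06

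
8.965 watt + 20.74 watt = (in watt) 29.7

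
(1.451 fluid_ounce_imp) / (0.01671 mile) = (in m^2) 1.533e-06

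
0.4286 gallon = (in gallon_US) 0.4286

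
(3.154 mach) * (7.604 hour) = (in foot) 9.645e+07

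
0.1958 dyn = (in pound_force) 4.402e-07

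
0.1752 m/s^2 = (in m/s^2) 0.1752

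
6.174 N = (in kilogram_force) 0.6296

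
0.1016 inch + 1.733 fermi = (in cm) 0.2581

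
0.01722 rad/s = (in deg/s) 0.9866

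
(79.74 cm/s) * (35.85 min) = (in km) 1.715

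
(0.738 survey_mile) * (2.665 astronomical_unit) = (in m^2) 4.735e+14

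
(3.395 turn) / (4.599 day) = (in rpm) 0.0005126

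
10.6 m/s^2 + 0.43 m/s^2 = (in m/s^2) 11.03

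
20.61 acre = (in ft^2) 8.978e+05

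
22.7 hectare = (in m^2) 2.27e+05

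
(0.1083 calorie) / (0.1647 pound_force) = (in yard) 0.6764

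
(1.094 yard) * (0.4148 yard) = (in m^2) 0.3794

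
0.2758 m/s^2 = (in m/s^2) 0.2758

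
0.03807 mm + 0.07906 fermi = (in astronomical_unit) 2.545e-16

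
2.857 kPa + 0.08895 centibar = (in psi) 0.4273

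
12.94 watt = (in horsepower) 0.01735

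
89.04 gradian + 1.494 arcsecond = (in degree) 80.14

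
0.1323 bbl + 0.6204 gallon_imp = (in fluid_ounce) 806.6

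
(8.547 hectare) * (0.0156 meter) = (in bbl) 8386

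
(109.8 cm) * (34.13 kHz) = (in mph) 8.383e+04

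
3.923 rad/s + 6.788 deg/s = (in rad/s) 4.041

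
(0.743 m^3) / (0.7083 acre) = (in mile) 1.611e-07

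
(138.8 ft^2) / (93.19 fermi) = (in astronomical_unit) 925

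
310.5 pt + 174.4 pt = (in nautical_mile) 9.237e-05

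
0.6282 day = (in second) 5.428e+04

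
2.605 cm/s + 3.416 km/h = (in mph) 2.181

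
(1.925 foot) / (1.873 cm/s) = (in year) 9.933e-07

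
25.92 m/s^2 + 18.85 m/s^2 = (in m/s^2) 44.77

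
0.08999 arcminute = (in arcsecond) 5.399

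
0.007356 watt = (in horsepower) 9.865e-06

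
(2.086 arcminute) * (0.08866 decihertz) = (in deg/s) 0.0003082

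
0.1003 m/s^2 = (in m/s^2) 0.1003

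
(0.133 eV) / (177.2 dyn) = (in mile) 7.472e-21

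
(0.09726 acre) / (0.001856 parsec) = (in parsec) 2.227e-28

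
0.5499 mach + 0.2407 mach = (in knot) 523.3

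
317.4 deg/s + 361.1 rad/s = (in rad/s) 366.6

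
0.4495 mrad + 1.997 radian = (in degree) 114.4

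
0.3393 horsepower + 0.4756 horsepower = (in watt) 607.7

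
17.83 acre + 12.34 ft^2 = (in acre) 17.83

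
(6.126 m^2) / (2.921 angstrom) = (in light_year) 2.217e-06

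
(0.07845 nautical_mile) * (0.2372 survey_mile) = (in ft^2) 5.97e+05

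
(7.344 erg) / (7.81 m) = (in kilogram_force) 9.589e-09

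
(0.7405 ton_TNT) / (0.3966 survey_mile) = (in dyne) 4.854e+11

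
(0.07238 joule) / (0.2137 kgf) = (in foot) 0.1133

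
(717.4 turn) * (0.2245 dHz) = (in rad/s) 101.2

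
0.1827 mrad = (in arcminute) 0.6281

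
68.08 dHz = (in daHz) 0.6808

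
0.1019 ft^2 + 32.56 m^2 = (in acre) 0.008048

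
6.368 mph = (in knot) 5.534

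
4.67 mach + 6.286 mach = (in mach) 10.96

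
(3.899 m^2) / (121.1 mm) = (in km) 0.0322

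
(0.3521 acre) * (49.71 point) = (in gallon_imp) 5497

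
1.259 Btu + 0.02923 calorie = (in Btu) 1.259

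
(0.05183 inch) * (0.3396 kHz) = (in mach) 0.001313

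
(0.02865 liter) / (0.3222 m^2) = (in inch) 0.003501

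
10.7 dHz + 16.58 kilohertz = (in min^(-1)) 9.949e+05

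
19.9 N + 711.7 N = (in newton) 731.6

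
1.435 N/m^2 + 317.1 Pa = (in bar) 0.003185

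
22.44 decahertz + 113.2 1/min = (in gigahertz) 2.263e-07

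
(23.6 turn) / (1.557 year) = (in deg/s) 0.000173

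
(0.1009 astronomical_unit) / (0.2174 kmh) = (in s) 2.5e+11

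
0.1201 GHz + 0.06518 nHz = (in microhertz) 1.201e+14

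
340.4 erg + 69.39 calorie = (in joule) 290.3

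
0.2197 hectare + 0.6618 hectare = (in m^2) 8815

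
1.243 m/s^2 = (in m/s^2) 1.243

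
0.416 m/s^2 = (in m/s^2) 0.416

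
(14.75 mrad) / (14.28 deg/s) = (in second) 0.05918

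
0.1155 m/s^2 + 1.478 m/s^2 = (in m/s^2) 1.593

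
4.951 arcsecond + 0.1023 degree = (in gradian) 0.1152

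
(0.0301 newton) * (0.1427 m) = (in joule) 0.004295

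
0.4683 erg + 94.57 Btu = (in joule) 9.978e+04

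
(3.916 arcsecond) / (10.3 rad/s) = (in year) 5.845e-14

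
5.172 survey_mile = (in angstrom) 8.324e+13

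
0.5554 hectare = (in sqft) 5.978e+04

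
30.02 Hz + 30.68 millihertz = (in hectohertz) 0.3005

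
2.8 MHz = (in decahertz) 2.8e+05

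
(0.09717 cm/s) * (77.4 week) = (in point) 1.289e+08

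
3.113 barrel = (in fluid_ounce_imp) 1.742e+04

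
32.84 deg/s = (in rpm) 5.473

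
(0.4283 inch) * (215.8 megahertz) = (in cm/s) 2.348e+08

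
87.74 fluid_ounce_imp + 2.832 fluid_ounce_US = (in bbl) 0.01621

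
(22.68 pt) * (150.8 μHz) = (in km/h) 4.344e-06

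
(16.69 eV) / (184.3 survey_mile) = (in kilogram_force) 9.193e-25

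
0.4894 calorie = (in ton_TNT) 4.894e-10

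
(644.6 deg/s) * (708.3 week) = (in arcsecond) 9.941e+14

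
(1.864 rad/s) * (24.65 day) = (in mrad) 3.97e+09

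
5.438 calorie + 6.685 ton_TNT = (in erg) 2.797e+17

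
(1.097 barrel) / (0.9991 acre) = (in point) 0.1223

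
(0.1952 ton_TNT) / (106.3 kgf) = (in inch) 3.084e+07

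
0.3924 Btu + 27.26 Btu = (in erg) 2.917e+11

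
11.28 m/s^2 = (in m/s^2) 11.28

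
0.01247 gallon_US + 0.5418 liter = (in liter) 0.589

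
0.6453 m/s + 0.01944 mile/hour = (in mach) 0.001921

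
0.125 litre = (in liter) 0.125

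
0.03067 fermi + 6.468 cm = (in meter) 0.06468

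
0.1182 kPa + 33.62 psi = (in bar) 2.319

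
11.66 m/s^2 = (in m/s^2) 11.66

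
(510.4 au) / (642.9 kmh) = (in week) 7.069e+05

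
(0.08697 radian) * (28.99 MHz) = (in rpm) 2.408e+07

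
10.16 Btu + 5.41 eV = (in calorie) 2562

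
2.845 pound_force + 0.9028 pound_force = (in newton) 16.67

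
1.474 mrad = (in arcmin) 5.067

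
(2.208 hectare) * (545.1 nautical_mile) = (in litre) 2.229e+13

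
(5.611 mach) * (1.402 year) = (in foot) 2.771e+11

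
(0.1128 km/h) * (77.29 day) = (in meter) 2.092e+05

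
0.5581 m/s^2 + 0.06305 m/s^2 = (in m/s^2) 0.6212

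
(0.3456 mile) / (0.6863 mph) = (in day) 0.02098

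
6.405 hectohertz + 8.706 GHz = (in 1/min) 5.224e+11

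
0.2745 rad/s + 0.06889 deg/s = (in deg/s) 15.8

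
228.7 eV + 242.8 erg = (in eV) 1.515e+14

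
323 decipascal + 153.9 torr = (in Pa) 2.055e+04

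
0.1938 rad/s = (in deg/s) 11.1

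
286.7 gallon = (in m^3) 1.085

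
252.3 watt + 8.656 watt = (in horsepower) 0.3499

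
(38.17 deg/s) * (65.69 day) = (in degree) 2.166e+08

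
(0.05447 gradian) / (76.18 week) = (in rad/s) 1.857e-11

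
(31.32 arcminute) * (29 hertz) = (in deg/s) 15.14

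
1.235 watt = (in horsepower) 0.001656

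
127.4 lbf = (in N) 566.7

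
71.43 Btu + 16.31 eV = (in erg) 7.536e+11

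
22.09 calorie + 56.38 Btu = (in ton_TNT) 1.424e-05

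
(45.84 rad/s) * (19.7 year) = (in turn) 4.532e+09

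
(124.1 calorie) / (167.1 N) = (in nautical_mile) 0.001678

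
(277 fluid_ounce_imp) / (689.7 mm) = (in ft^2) 0.1228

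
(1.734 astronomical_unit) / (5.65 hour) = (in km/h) 4.591e+07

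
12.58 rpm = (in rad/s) 1.317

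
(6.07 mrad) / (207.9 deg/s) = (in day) 1.936e-08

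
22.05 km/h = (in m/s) 6.125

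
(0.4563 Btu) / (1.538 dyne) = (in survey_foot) 1.027e+08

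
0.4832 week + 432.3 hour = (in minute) 3.081e+04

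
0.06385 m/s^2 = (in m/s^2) 0.06385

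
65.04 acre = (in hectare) 26.32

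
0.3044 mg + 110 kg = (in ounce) 3880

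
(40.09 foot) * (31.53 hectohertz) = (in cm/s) 3.853e+06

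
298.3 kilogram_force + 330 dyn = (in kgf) 298.3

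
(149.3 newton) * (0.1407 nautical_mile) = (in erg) 3.89e+11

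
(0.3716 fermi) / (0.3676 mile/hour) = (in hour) 6.281e-19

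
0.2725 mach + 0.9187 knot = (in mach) 0.2739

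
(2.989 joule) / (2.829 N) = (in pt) 2995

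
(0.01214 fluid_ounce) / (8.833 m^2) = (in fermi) 4.065e+07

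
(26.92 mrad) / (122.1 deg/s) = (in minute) 0.0002105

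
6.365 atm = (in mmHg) 4837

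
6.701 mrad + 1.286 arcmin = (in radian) 0.007075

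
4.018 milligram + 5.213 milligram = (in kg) 9.231e-06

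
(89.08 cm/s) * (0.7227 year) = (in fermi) 2.03e+22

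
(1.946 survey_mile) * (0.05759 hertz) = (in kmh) 649.3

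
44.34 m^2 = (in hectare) 0.004434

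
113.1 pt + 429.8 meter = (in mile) 0.2671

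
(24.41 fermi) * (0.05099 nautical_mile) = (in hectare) 2.305e-16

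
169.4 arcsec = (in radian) 0.0008213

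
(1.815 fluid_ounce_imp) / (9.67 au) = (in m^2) 3.565e-17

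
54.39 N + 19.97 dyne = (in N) 54.39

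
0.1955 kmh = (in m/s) 0.05431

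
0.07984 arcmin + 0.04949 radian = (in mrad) 49.51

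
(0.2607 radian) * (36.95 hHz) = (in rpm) 9199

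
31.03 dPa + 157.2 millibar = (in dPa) 1.572e+05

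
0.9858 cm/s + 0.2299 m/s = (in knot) 0.4661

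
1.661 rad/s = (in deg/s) 95.17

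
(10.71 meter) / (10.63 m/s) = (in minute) 0.01679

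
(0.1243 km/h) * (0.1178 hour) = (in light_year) 1.548e-15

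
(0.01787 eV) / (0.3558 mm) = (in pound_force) 1.809e-18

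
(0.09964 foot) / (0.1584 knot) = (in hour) 0.0001035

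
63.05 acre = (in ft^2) 2.746e+06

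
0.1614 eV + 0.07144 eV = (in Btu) 3.536e-23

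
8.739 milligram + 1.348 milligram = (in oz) 0.0003558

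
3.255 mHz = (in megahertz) 3.255e-09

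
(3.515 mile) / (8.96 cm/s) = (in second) 6.313e+04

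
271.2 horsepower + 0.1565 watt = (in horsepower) 271.2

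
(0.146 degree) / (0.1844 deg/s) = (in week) 1.309e-06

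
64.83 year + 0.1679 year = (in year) 65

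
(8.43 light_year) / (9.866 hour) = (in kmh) 8.084e+12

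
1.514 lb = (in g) 686.7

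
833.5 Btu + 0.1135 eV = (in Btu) 833.5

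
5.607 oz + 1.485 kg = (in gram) 1644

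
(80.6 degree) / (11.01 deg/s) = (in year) 2.321e-07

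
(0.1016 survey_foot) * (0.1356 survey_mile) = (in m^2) 6.758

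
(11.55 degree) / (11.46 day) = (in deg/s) 1.166e-05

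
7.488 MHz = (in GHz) 0.007488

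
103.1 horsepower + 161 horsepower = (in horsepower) 264.1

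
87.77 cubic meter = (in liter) 8.777e+04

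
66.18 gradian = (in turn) 0.1655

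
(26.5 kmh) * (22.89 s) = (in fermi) 1.685e+17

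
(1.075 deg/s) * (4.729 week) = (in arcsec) 1.107e+10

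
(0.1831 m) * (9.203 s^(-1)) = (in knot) 3.276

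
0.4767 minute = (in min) 0.4767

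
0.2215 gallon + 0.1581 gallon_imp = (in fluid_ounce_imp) 54.81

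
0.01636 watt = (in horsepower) 2.194e-05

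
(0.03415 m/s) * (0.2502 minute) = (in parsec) 1.661e-17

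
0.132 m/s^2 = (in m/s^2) 0.132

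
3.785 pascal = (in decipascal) 37.85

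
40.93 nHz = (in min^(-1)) 2.456e-06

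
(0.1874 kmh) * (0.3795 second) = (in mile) 1.228e-05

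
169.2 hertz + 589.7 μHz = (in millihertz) 1.692e+05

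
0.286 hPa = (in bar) 0.000286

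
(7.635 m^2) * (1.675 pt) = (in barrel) 0.02838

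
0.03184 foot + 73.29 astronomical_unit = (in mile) 6.813e+09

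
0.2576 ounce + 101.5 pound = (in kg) 46.05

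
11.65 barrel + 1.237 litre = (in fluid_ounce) 6.267e+04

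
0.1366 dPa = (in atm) 1.348e-07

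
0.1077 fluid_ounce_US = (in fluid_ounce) 0.1077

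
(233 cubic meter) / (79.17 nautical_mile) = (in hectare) 1.589e-07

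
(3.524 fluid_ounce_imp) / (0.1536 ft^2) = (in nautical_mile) 3.789e-06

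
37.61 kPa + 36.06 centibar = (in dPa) 7.367e+05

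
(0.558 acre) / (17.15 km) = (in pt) 373.2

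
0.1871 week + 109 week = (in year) 2.094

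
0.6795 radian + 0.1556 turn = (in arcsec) 3.418e+05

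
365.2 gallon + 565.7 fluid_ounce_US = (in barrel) 8.8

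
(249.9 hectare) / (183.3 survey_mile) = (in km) 0.008471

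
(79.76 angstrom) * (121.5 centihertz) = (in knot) 1.884e-08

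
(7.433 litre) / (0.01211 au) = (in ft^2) 4.416e-11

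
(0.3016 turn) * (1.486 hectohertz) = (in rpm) 2689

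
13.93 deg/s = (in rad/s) 0.2431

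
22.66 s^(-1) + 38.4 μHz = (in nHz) 2.266e+10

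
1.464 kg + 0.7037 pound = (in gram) 1783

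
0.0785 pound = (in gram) 35.61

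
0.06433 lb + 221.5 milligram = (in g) 29.4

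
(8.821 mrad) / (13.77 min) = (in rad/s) 1.068e-05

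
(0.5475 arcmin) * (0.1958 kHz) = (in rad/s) 0.03118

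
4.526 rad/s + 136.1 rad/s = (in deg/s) 8057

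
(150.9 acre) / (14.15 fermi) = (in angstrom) 4.316e+29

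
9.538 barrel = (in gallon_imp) 333.6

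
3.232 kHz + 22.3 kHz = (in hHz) 255.3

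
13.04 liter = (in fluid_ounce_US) 440.9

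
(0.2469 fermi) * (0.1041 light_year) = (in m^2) 0.2432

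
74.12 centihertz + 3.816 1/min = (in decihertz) 8.048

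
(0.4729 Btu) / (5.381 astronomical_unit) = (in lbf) 1.393e-10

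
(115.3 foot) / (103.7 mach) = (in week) 1.646e-09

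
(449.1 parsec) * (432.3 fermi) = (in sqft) 6.448e+07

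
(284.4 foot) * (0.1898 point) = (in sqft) 0.06248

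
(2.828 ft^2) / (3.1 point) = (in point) 6.81e+05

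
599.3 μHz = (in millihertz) 0.5993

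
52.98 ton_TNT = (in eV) 1.384e+30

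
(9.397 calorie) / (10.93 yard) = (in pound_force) 0.8844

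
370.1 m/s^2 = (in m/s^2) 370.1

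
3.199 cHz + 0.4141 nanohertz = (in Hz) 0.03199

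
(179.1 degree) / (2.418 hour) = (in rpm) 0.003429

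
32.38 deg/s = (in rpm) 5.397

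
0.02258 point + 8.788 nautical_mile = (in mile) 10.11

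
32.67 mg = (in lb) 7.203e-05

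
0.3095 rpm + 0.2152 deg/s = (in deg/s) 2.072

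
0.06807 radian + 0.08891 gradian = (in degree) 3.98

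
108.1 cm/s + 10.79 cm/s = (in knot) 2.311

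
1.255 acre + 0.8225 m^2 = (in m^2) 5080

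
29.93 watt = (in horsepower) 0.04014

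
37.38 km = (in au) 2.499e-07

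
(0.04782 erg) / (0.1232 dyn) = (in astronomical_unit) 2.595e-14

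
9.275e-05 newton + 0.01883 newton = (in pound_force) 0.004254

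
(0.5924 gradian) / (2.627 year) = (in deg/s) 6.436e-09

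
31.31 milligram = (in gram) 0.03131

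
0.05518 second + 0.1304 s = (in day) 2.148e-06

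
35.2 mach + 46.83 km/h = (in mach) 35.24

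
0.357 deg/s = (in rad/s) 0.006231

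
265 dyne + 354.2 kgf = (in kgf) 354.2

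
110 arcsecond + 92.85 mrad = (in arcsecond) 1.926e+04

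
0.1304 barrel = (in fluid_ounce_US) 701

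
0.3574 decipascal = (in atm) 3.527e-07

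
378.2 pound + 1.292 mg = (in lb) 378.2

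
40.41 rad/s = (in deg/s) 2315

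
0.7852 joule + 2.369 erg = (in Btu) 0.0007442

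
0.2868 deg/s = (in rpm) 0.0478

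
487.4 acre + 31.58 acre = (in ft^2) 2.261e+07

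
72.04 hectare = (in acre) 178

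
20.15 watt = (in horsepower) 0.02702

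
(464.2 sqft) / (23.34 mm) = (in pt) 5.238e+06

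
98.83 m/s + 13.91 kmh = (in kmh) 369.7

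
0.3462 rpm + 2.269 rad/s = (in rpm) 22.01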